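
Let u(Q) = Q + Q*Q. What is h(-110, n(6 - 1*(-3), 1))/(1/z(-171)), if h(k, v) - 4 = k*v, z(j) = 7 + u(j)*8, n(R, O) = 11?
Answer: -280475802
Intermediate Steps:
u(Q) = Q + Q²
z(j) = 7 + 8*j*(1 + j) (z(j) = 7 + (j*(1 + j))*8 = 7 + 8*j*(1 + j))
h(k, v) = 4 + k*v
h(-110, n(6 - 1*(-3), 1))/(1/z(-171)) = (4 - 110*11)/(1/(7 + 8*(-171)*(1 - 171))) = (4 - 1210)/(1/(7 + 8*(-171)*(-170))) = -1206/(1/(7 + 232560)) = -1206/(1/232567) = -1206/1/232567 = -1206*232567 = -280475802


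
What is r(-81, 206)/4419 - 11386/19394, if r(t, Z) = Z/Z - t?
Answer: -24362213/42851043 ≈ -0.56853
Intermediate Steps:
r(t, Z) = 1 - t
r(-81, 206)/4419 - 11386/19394 = (1 - 1*(-81))/4419 - 11386/19394 = (1 + 81)*(1/4419) - 11386*1/19394 = 82*(1/4419) - 5693/9697 = 82/4419 - 5693/9697 = -24362213/42851043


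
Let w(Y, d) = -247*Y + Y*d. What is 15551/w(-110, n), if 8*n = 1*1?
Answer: 62204/108625 ≈ 0.57265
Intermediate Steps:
n = ⅛ (n = (1*1)/8 = (⅛)*1 = ⅛ ≈ 0.12500)
15551/w(-110, n) = 15551/((-110*(-247 + ⅛))) = 15551/((-110*(-1975/8))) = 15551/(108625/4) = 15551*(4/108625) = 62204/108625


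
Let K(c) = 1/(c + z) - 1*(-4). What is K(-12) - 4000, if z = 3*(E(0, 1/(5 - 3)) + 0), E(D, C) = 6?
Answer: -23975/6 ≈ -3995.8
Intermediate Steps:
z = 18 (z = 3*(6 + 0) = 3*6 = 18)
K(c) = 4 + 1/(18 + c) (K(c) = 1/(c + 18) - 1*(-4) = 1/(18 + c) + 4 = 4 + 1/(18 + c))
K(-12) - 4000 = (73 + 4*(-12))/(18 - 12) - 4000 = (73 - 48)/6 - 4000 = (⅙)*25 - 4000 = 25/6 - 4000 = -23975/6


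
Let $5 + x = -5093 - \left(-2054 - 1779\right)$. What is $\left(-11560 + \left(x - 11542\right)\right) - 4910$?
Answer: $-29277$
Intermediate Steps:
$x = -1265$ ($x = -5 - \left(3039 - 1779\right) = -5 - 1260 = -1265$)
$\left(-11560 + \left(x - 11542\right)\right) - 4910 = \left(-11560 - 12807\right) - 4910 = -24367 - 4910 = -29277$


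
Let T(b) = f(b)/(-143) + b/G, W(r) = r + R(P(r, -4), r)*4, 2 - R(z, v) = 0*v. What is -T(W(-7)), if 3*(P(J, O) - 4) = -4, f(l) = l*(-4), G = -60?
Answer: -97/8580 ≈ -0.011305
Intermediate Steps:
f(l) = -4*l
P(J, O) = 8/3 (P(J, O) = 4 + (1/3)*(-4) = 4 - 4/3 = 8/3)
R(z, v) = 2 (R(z, v) = 2 - 0*v = 2 - 1*0 = 2 + 0 = 2)
W(r) = 8 + r (W(r) = r + 2*4 = r + 8 = 8 + r)
T(b) = 97*b/8580 (T(b) = -4*b/(-143) + b/(-60) = -4*b*(-1/143) + b*(-1/60) = 4*b/143 - b/60 = 97*b/8580)
-T(W(-7)) = -97*(8 - 7)/8580 = -97/8580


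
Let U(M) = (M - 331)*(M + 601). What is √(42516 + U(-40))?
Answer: I*√165615 ≈ 406.96*I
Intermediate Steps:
U(M) = (-331 + M)*(601 + M)
√(42516 + U(-40)) = √(42516 + (-198931 + (-40)² + 270*(-40))) = √(42516 + (-198931 + 1600 - 10800)) = √(42516 - 208131) = √(-165615) = I*√165615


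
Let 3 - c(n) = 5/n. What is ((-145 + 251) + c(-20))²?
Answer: 190969/16 ≈ 11936.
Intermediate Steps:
c(n) = 3 - 5/n
((-145 + 251) + c(-20))² = ((-145 + 251) + (3 - 5/(-20)))² = (106 + (3 - 5*(-1/20)))² = (106 + (3 + ¼))² = (106 + 13/4)² = (437/4)² = 190969/16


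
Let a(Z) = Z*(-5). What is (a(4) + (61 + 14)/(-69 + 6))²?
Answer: 198025/441 ≈ 449.04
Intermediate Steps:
a(Z) = -5*Z
(a(4) + (61 + 14)/(-69 + 6))² = (-5*4 + (61 + 14)/(-69 + 6))² = (-20 + 75/(-63))² = (-20 + 75*(-1/63))² = (-20 - 25/21)² = (-445/21)² = 198025/441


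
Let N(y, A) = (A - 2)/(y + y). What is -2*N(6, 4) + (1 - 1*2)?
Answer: -4/3 ≈ -1.3333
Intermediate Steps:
N(y, A) = (-2 + A)/(2*y) (N(y, A) = (-2 + A)/((2*y)) = (-2 + A)*(1/(2*y)) = (-2 + A)/(2*y))
-2*N(6, 4) + (1 - 1*2) = -(-2 + 4)/6 + (1 - 1*2) = -2/6 + (1 - 2) = -2*⅙ - 1 = -⅓ - 1 = -4/3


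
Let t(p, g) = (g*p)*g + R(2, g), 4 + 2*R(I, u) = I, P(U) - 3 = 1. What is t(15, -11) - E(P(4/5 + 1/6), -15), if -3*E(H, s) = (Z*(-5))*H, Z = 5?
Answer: 5342/3 ≈ 1780.7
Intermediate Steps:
P(U) = 4 (P(U) = 3 + 1 = 4)
R(I, u) = -2 + I/2
E(H, s) = 25*H/3 (E(H, s) = -5*(-5)*H/3 = -(-25)*H/3 = 25*H/3)
t(p, g) = -1 + p*g² (t(p, g) = (g*p)*g + (-2 + (½)*2) = p*g² + (-2 + 1) = p*g² - 1 = -1 + p*g²)
t(15, -11) - E(P(4/5 + 1/6), -15) = (-1 + 15*(-11)²) - 25*4/3 = (-1 + 15*121) - 1*100/3 = (-1 + 1815) - 100/3 = 1814 - 100/3 = 5342/3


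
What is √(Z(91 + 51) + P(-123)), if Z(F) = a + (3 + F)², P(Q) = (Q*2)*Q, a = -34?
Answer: √51249 ≈ 226.38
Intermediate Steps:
P(Q) = 2*Q² (P(Q) = (2*Q)*Q = 2*Q²)
Z(F) = -34 + (3 + F)²
√(Z(91 + 51) + P(-123)) = √((-34 + (3 + (91 + 51))²) + 2*(-123)²) = √((-34 + (3 + 142)²) + 2*15129) = √((-34 + 145²) + 30258) = √((-34 + 21025) + 30258) = √(20991 + 30258) = √51249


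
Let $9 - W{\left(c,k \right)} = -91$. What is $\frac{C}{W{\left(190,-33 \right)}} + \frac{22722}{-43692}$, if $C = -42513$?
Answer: $- \frac{154979183}{364100} \approx -425.65$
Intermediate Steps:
$W{\left(c,k \right)} = 100$ ($W{\left(c,k \right)} = 9 - -91 = 9 + 91 = 100$)
$\frac{C}{W{\left(190,-33 \right)}} + \frac{22722}{-43692} = - \frac{42513}{100} + \frac{22722}{-43692} = \left(-42513\right) \frac{1}{100} + 22722 \left(- \frac{1}{43692}\right) = - \frac{42513}{100} - \frac{3787}{7282} = - \frac{154979183}{364100}$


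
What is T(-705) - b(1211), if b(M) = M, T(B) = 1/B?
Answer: -853756/705 ≈ -1211.0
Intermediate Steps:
T(-705) - b(1211) = 1/(-705) - 1*1211 = -1/705 - 1211 = -853756/705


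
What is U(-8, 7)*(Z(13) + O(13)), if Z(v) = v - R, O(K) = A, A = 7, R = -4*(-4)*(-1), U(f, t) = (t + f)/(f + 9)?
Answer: -36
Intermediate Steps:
U(f, t) = (f + t)/(9 + f)
R = -16 (R = 16*(-1) = -16)
O(K) = 7
Z(v) = 16 + v (Z(v) = v - 1*(-16) = v + 16 = 16 + v)
U(-8, 7)*(Z(13) + O(13)) = ((-8 + 7)/(9 - 8))*((16 + 13) + 7) = (-1/1)*(29 + 7) = (1*(-1))*36 = -1*36 = -36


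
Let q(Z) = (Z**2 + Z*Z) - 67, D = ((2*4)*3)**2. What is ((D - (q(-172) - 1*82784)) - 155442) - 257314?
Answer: -388497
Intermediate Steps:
D = 576 (D = (8*3)**2 = 24**2 = 576)
q(Z) = -67 + 2*Z**2 (q(Z) = (Z**2 + Z**2) - 67 = 2*Z**2 - 67 = -67 + 2*Z**2)
((D - (q(-172) - 1*82784)) - 155442) - 257314 = ((576 - ((-67 + 2*(-172)**2) - 1*82784)) - 155442) - 257314 = ((576 - ((-67 + 2*29584) - 82784)) - 155442) - 257314 = ((576 - ((-67 + 59168) - 82784)) - 155442) - 257314 = ((576 - (59101 - 82784)) - 155442) - 257314 = ((576 - 1*(-23683)) - 155442) - 257314 = ((576 + 23683) - 155442) - 257314 = (24259 - 155442) - 257314 = -131183 - 257314 = -388497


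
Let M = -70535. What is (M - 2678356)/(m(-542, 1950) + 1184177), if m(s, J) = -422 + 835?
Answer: -2748891/1184590 ≈ -2.3205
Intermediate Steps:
m(s, J) = 413
(M - 2678356)/(m(-542, 1950) + 1184177) = (-70535 - 2678356)/(413 + 1184177) = -2748891/1184590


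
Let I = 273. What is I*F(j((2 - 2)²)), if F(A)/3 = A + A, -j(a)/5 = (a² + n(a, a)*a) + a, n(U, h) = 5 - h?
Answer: 0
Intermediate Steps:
j(a) = -5*a - 5*a² - 5*a*(5 - a) (j(a) = -5*((a² + (5 - a)*a) + a) = -5*((a² + a*(5 - a)) + a) = -5*(a + a² + a*(5 - a)) = -5*a - 5*a² - 5*a*(5 - a))
F(A) = 6*A (F(A) = 3*(A + A) = 3*(2*A) = 6*A)
I*F(j((2 - 2)²)) = 273*(6*(-30*(2 - 2)²)) = 273*(6*(-30*0²)) = 273*(6*(-30*0)) = 273*(6*0) = 273*0 = 0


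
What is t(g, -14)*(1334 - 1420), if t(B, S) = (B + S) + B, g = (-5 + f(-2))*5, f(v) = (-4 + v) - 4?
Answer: 14104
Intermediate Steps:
f(v) = -8 + v
g = -75 (g = (-5 + (-8 - 2))*5 = (-5 - 10)*5 = -15*5 = -75)
t(B, S) = S + 2*B
t(g, -14)*(1334 - 1420) = (-14 + 2*(-75))*(1334 - 1420) = (-14 - 150)*(-86) = -164*(-86) = 14104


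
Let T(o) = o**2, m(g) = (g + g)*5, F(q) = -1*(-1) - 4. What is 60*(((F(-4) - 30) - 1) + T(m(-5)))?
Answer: 147960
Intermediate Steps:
F(q) = -3 (F(q) = 1 - 4 = -3)
m(g) = 10*g (m(g) = (2*g)*5 = 10*g)
60*(((F(-4) - 30) - 1) + T(m(-5))) = 60*(((-3 - 30) - 1) + (10*(-5))**2) = 60*((-33 - 1) + (-50)**2) = 60*(-34 + 2500) = 60*2466 = 147960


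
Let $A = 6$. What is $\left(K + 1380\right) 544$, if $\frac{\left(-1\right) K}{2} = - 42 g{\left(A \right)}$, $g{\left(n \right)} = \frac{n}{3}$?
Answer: $842112$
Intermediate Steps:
$g{\left(n \right)} = \frac{n}{3}$ ($g{\left(n \right)} = n \frac{1}{3} = \frac{n}{3}$)
$K = 168$ ($K = - 2 \left(- 42 \cdot \frac{1}{3} \cdot 6\right) = - 2 \left(\left(-42\right) 2\right) = \left(-2\right) \left(-84\right) = 168$)
$\left(K + 1380\right) 544 = \left(168 + 1380\right) 544 = 1548 \cdot 544 = 842112$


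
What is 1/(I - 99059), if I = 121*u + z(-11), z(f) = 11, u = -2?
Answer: -1/99290 ≈ -1.0072e-5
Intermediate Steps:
I = -231 (I = 121*(-2) + 11 = -242 + 11 = -231)
1/(I - 99059) = 1/(-231 - 99059) = 1/(-99290) = -1/99290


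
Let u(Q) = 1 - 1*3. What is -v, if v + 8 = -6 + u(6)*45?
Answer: 104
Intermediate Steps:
u(Q) = -2 (u(Q) = 1 - 3 = -2)
v = -104 (v = -8 + (-6 - 2*45) = -8 + (-6 - 90) = -8 - 96 = -104)
-v = -1*(-104) = 104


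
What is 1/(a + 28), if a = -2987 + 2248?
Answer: -1/711 ≈ -0.0014065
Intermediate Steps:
a = -739
1/(a + 28) = 1/(-739 + 28) = 1/(-711) = -1/711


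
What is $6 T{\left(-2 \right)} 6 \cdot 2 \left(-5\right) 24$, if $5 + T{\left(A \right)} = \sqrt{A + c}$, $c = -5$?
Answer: $43200 - 8640 i \sqrt{7} \approx 43200.0 - 22859.0 i$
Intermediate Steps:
$T{\left(A \right)} = -5 + \sqrt{-5 + A}$ ($T{\left(A \right)} = -5 + \sqrt{A - 5} = -5 + \sqrt{-5 + A}$)
$6 T{\left(-2 \right)} 6 \cdot 2 \left(-5\right) 24 = 6 \left(-5 + \sqrt{-5 - 2}\right) 6 \cdot 2 \left(-5\right) 24 = 6 \left(-5 + \sqrt{-7}\right) 12 \left(-5\right) 24 = 6 \left(-5 + i \sqrt{7}\right) 12 \left(-5\right) 24 = \left(-30 + 6 i \sqrt{7}\right) 12 \left(-5\right) 24 = \left(-360 + 72 i \sqrt{7}\right) \left(-5\right) 24 = \left(1800 - 360 i \sqrt{7}\right) 24 = 43200 - 8640 i \sqrt{7}$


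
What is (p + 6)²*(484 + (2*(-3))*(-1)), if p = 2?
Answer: 31360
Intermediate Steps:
(p + 6)²*(484 + (2*(-3))*(-1)) = (2 + 6)²*(484 + (2*(-3))*(-1)) = 8²*(484 - 6*(-1)) = 64*(484 + 6) = 64*490 = 31360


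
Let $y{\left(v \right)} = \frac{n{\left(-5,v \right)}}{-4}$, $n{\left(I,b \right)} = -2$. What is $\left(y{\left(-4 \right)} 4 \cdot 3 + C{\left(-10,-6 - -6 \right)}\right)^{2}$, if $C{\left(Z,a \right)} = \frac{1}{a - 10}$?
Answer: $\frac{3481}{100} \approx 34.81$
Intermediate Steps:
$y{\left(v \right)} = \frac{1}{2}$ ($y{\left(v \right)} = - \frac{2}{-4} = \left(-2\right) \left(- \frac{1}{4}\right) = \frac{1}{2}$)
$C{\left(Z,a \right)} = \frac{1}{-10 + a}$
$\left(y{\left(-4 \right)} 4 \cdot 3 + C{\left(-10,-6 - -6 \right)}\right)^{2} = \left(\frac{1}{2} \cdot 4 \cdot 3 + \frac{1}{-10 - 0}\right)^{2} = \left(2 \cdot 3 + \frac{1}{-10 + \left(-6 + 6\right)}\right)^{2} = \left(6 + \frac{1}{-10 + 0}\right)^{2} = \left(6 + \frac{1}{-10}\right)^{2} = \left(6 - \frac{1}{10}\right)^{2} = \left(\frac{59}{10}\right)^{2} = \frac{3481}{100}$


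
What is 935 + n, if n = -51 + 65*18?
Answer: 2054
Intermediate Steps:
n = 1119 (n = -51 + 1170 = 1119)
935 + n = 935 + 1119 = 2054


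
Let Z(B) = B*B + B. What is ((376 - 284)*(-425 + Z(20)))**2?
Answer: 211600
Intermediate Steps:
Z(B) = B + B**2 (Z(B) = B**2 + B = B + B**2)
((376 - 284)*(-425 + Z(20)))**2 = ((376 - 284)*(-425 + 20*(1 + 20)))**2 = (92*(-425 + 20*21))**2 = (92*(-425 + 420))**2 = (92*(-5))**2 = (-460)**2 = 211600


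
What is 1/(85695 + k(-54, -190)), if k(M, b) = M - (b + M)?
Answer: 1/85885 ≈ 1.1643e-5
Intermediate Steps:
k(M, b) = -b (k(M, b) = M - (M + b) = M + (-M - b) = -b)
1/(85695 + k(-54, -190)) = 1/(85695 - 1*(-190)) = 1/(85695 + 190) = 1/85885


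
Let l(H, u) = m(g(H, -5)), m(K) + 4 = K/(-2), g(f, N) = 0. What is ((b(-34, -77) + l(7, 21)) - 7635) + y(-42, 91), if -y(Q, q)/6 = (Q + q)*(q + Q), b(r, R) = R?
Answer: -22122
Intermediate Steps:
m(K) = -4 - K/2 (m(K) = -4 + K/(-2) = -4 + K*(-½) = -4 - K/2)
y(Q, q) = -6*(Q + q)² (y(Q, q) = -6*(Q + q)*(q + Q) = -6*(Q + q)*(Q + q) = -6*(Q + q)²)
l(H, u) = -4 (l(H, u) = -4 - ½*0 = -4 + 0 = -4)
((b(-34, -77) + l(7, 21)) - 7635) + y(-42, 91) = ((-77 - 4) - 7635) - 6*(-42 + 91)² = (-81 - 7635) - 6*49² = -7716 - 6*2401 = -7716 - 14406 = -22122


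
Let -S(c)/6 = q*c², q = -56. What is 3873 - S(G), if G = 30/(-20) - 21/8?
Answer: -7377/4 ≈ -1844.3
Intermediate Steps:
G = -33/8 (G = 30*(-1/20) - 21*⅛ = -3/2 - 21/8 = -33/8 ≈ -4.1250)
S(c) = 336*c² (S(c) = -(-336)*c² = 336*c²)
3873 - S(G) = 3873 - 336*(-33/8)² = 3873 - 336*1089/64 = 3873 - 1*22869/4 = 3873 - 22869/4 = -7377/4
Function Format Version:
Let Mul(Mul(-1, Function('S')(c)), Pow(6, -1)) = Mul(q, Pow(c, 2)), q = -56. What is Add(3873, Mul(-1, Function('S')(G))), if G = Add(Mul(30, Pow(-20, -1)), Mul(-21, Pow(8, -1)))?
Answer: Rational(-7377, 4) ≈ -1844.3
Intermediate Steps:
G = Rational(-33, 8) (G = Add(Mul(30, Rational(-1, 20)), Mul(-21, Rational(1, 8))) = Add(Rational(-3, 2), Rational(-21, 8)) = Rational(-33, 8) ≈ -4.1250)
Function('S')(c) = Mul(336, Pow(c, 2)) (Function('S')(c) = Mul(-6, Mul(-56, Pow(c, 2))) = Mul(336, Pow(c, 2)))
Add(3873, Mul(-1, Function('S')(G))) = Add(3873, Mul(-1, Mul(336, Pow(Rational(-33, 8), 2)))) = Add(3873, Mul(-1, Mul(336, Rational(1089, 64)))) = Add(3873, Mul(-1, Rational(22869, 4))) = Add(3873, Rational(-22869, 4)) = Rational(-7377, 4)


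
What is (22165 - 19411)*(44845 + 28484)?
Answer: 201948066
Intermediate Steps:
(22165 - 19411)*(44845 + 28484) = 2754*73329 = 201948066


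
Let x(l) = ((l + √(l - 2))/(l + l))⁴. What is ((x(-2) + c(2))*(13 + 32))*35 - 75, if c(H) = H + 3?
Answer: 29625/4 ≈ 7406.3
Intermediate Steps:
x(l) = (l + √(-2 + l))⁴/(16*l⁴) (x(l) = ((l + √(-2 + l))/((2*l)))⁴ = ((l + √(-2 + l))*(1/(2*l)))⁴ = ((l + √(-2 + l))/(2*l))⁴ = (l + √(-2 + l))⁴/(16*l⁴))
c(H) = 3 + H
((x(-2) + c(2))*(13 + 32))*35 - 75 = (((1/16)*(-2 + √(-2 - 2))⁴/(-2)⁴ + (3 + 2))*(13 + 32))*35 - 75 = (((1/16)*(1/16)*(-2 + √(-4))⁴ + 5)*45)*35 - 75 = (((1/16)*(1/16)*(-2 + 2*I)⁴ + 5)*45)*35 - 75 = (((-2 + 2*I)⁴/256 + 5)*45)*35 - 75 = ((5 + (-2 + 2*I)⁴/256)*45)*35 - 75 = (225 + 45*(-2 + 2*I)⁴/256)*35 - 75 = (7875 + 1575*(-2 + 2*I)⁴/256) - 75 = 7800 + 1575*(-2 + 2*I)⁴/256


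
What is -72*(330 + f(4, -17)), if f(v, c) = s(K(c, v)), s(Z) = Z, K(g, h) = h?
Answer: -24048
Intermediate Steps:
f(v, c) = v
-72*(330 + f(4, -17)) = -72*(330 + 4) = -72*334 = -24048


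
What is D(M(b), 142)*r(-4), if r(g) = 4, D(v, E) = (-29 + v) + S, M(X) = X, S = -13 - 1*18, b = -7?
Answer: -268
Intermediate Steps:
S = -31 (S = -13 - 18 = -31)
D(v, E) = -60 + v (D(v, E) = (-29 + v) - 31 = -60 + v)
D(M(b), 142)*r(-4) = (-60 - 7)*4 = -67*4 = -268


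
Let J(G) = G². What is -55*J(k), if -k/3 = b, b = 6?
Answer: -17820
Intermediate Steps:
k = -18 (k = -3*6 = -18)
-55*J(k) = -55*(-18)² = -55*324 = -17820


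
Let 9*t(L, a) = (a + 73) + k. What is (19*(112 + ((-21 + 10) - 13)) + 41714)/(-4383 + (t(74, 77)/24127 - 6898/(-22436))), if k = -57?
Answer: -35228132936388/3558614774387 ≈ -9.8994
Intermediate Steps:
t(L, a) = 16/9 + a/9 (t(L, a) = ((a + 73) - 57)/9 = ((73 + a) - 57)/9 = (16 + a)/9 = 16/9 + a/9)
(19*(112 + ((-21 + 10) - 13)) + 41714)/(-4383 + (t(74, 77)/24127 - 6898/(-22436))) = (19*(112 + ((-21 + 10) - 13)) + 41714)/(-4383 + ((16/9 + (⅑)*77)/24127 - 6898/(-22436))) = (19*(112 + (-11 - 13)) + 41714)/(-4383 + ((16/9 + 77/9)*(1/24127) - 6898*(-1/22436))) = (19*(112 - 24) + 41714)/(-4383 + ((31/3)*(1/24127) + 3449/11218)) = (19*88 + 41714)/(-4383 + (31/72381 + 3449/11218)) = (1672 + 41714)/(-4383 + 249989827/811970058) = 43386/(-3558614774387/811970058) = 43386*(-811970058/3558614774387) = -35228132936388/3558614774387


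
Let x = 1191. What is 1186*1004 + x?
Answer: 1191935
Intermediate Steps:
1186*1004 + x = 1186*1004 + 1191 = 1190744 + 1191 = 1191935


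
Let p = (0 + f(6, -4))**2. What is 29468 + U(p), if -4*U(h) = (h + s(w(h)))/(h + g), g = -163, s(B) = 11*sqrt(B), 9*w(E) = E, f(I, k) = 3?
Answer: 4538077/154 ≈ 29468.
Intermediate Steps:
w(E) = E/9
p = 9 (p = (0 + 3)**2 = 3**2 = 9)
U(h) = -(h + 11*sqrt(h)/3)/(4*(-163 + h)) (U(h) = -(h + 11*sqrt(h/9))/(4*(h - 163)) = -(h + 11*(sqrt(h)/3))/(4*(-163 + h)) = -(h + 11*sqrt(h)/3)/(4*(-163 + h)))
29468 + U(p) = 29468 + (-11*sqrt(9) - 3*9)/(12*(-163 + 9)) = 29468 + (1/12)*(-11*3 - 27)/(-154) = 29468 + (1/12)*(-1/154)*(-33 - 27) = 29468 + (1/12)*(-1/154)*(-60) = 29468 + 5/154 = 4538077/154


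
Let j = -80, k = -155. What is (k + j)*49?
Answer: -11515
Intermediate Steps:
(k + j)*49 = (-155 - 80)*49 = -235*49 = -11515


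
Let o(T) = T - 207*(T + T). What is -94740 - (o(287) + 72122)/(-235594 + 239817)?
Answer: -400040611/4223 ≈ -94729.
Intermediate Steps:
o(T) = -413*T (o(T) = T - 414*T = -413*T)
-94740 - (o(287) + 72122)/(-235594 + 239817) = -94740 - (-413*287 + 72122)/(-235594 + 239817) = -94740 - (-118531 + 72122)/4223 = -94740 - (-46409)/4223 = -94740 - 1*(-46409/4223) = -94740 + 46409/4223 = -400040611/4223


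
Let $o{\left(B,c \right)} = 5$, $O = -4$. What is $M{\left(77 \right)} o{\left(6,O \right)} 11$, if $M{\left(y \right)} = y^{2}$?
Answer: $326095$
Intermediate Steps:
$M{\left(77 \right)} o{\left(6,O \right)} 11 = 77^{2} \cdot 5 \cdot 11 = 5929 \cdot 55 = 326095$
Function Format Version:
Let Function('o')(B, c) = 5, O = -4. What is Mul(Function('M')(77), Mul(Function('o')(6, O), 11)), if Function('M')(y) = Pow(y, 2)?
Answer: 326095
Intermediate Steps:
Mul(Function('M')(77), Mul(Function('o')(6, O), 11)) = Mul(Pow(77, 2), Mul(5, 11)) = Mul(5929, 55) = 326095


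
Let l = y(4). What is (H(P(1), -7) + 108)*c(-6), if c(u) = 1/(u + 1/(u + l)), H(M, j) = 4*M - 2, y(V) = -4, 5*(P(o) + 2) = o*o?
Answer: -988/61 ≈ -16.197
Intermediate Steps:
P(o) = -2 + o²/5 (P(o) = -2 + (o*o)/5 = -2 + o²/5)
l = -4
H(M, j) = -2 + 4*M
c(u) = 1/(u + 1/(-4 + u)) (c(u) = 1/(u + 1/(u - 4)) = 1/(u + 1/(-4 + u)))
(H(P(1), -7) + 108)*c(-6) = ((-2 + 4*(-2 + (⅕)*1²)) + 108)*((-4 - 6)/(1 + (-6)² - 4*(-6))) = ((-2 + 4*(-2 + (⅕)*1)) + 108)*(-10/(1 + 36 + 24)) = ((-2 + 4*(-2 + ⅕)) + 108)*(-10/61) = ((-2 + 4*(-9/5)) + 108)*((1/61)*(-10)) = ((-2 - 36/5) + 108)*(-10/61) = (-46/5 + 108)*(-10/61) = (494/5)*(-10/61) = -988/61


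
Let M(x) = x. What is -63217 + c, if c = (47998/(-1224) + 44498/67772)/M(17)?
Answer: -11143974711787/176274972 ≈ -63219.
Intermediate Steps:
c = -399806863/176274972 (c = (47998/(-1224) + 44498/67772)/17 = (47998*(-1/1224) + 44498*(1/67772))*(1/17) = (-23999/612 + 22249/33886)*(1/17) = -399806863/10369116*1/17 = -399806863/176274972 ≈ -2.2681)
-63217 + c = -63217 - 399806863/176274972 = -11143974711787/176274972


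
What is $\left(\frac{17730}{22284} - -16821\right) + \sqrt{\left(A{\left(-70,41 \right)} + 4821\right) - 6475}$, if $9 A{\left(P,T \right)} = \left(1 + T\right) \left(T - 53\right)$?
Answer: $\frac{20825383}{1238} + 3 i \sqrt{190} \approx 16822.0 + 41.352 i$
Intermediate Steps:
$A{\left(P,T \right)} = \frac{\left(1 + T\right) \left(-53 + T\right)}{9}$ ($A{\left(P,T \right)} = \frac{\left(1 + T\right) \left(T - 53\right)}{9} = \frac{\left(1 + T\right) \left(-53 + T\right)}{9}$)
$\left(\frac{17730}{22284} - -16821\right) + \sqrt{\left(A{\left(-70,41 \right)} + 4821\right) - 6475} = \left(\frac{17730}{22284} - -16821\right) + \sqrt{\left(\left(- \frac{53}{9} - \frac{2132}{9} + \frac{41^{2}}{9}\right) + 4821\right) - 6475} = \left(17730 \cdot \frac{1}{22284} + 16821\right) + \sqrt{\left(\left(- \frac{53}{9} - \frac{2132}{9} + \frac{1}{9} \cdot 1681\right) + 4821\right) - 6475} = \left(\frac{985}{1238} + 16821\right) + \sqrt{\left(\left(- \frac{53}{9} - \frac{2132}{9} + \frac{1681}{9}\right) + 4821\right) - 6475} = \frac{20825383}{1238} + \sqrt{\left(-56 + 4821\right) - 6475} = \frac{20825383}{1238} + \sqrt{4765 - 6475} = \frac{20825383}{1238} + \sqrt{-1710} = \frac{20825383}{1238} + 3 i \sqrt{190}$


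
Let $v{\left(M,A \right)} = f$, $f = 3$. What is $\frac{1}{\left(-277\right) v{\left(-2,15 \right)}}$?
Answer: $- \frac{1}{831} \approx -0.0012034$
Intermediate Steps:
$v{\left(M,A \right)} = 3$
$\frac{1}{\left(-277\right) v{\left(-2,15 \right)}} = \frac{1}{\left(-277\right) 3} = \frac{1}{-831} = - \frac{1}{831}$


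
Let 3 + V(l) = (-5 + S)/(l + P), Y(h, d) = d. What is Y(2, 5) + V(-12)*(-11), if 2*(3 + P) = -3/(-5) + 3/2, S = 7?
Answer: 11042/279 ≈ 39.577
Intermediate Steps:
P = -39/20 (P = -3 + (-3/(-5) + 3/2)/2 = -3 + (-3*(-⅕) + 3*(½))/2 = -3 + (⅗ + 3/2)/2 = -3 + (½)*(21/10) = -3 + 21/20 = -39/20 ≈ -1.9500)
V(l) = -3 + 2/(-39/20 + l) (V(l) = -3 + (-5 + 7)/(l - 39/20) = -3 + 2/(-39/20 + l))
Y(2, 5) + V(-12)*(-11) = 5 + ((157 - 60*(-12))/(-39 + 20*(-12)))*(-11) = 5 + ((157 + 720)/(-39 - 240))*(-11) = 5 + (877/(-279))*(-11) = 5 - 1/279*877*(-11) = 5 - 877/279*(-11) = 5 + 9647/279 = 11042/279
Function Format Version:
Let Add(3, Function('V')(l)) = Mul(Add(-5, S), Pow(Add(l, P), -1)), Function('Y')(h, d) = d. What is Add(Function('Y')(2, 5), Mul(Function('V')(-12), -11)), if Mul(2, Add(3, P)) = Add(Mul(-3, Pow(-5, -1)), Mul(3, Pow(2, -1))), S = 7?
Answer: Rational(11042, 279) ≈ 39.577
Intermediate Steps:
P = Rational(-39, 20) (P = Add(-3, Mul(Rational(1, 2), Add(Mul(-3, Pow(-5, -1)), Mul(3, Pow(2, -1))))) = Add(-3, Mul(Rational(1, 2), Add(Mul(-3, Rational(-1, 5)), Mul(3, Rational(1, 2))))) = Add(-3, Mul(Rational(1, 2), Add(Rational(3, 5), Rational(3, 2)))) = Add(-3, Mul(Rational(1, 2), Rational(21, 10))) = Add(-3, Rational(21, 20)) = Rational(-39, 20) ≈ -1.9500)
Function('V')(l) = Add(-3, Mul(2, Pow(Add(Rational(-39, 20), l), -1))) (Function('V')(l) = Add(-3, Mul(Add(-5, 7), Pow(Add(l, Rational(-39, 20)), -1))) = Add(-3, Mul(2, Pow(Add(Rational(-39, 20), l), -1))))
Add(Function('Y')(2, 5), Mul(Function('V')(-12), -11)) = Add(5, Mul(Mul(Pow(Add(-39, Mul(20, -12)), -1), Add(157, Mul(-60, -12))), -11)) = Add(5, Mul(Mul(Pow(Add(-39, -240), -1), Add(157, 720)), -11)) = Add(5, Mul(Mul(Pow(-279, -1), 877), -11)) = Add(5, Mul(Mul(Rational(-1, 279), 877), -11)) = Add(5, Mul(Rational(-877, 279), -11)) = Add(5, Rational(9647, 279)) = Rational(11042, 279)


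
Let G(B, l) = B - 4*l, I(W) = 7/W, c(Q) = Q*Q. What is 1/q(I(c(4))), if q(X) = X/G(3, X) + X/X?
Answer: 20/27 ≈ 0.74074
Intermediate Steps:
c(Q) = Q²
q(X) = 1 + X/(3 - 4*X) (q(X) = X/(3 - 4*X) + X/X = X/(3 - 4*X) + 1 = 1 + X/(3 - 4*X))
1/q(I(c(4))) = 1/(3*(-1 + 7/(4²))/(-3 + 4*(7/(4²)))) = 1/(3*(-1 + 7/16)/(-3 + 4*(7/16))) = 1/(3*(-9/16)/(-3 + 7/4)) = 1/(3*(-9/16)/(-5/4)) = 1/(3*(-⅘)*(-9/16)) = 1/(27/20) = 20/27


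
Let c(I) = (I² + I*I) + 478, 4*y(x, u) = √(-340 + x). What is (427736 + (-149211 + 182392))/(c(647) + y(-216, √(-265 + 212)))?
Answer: 1544433308928/2806938353803 - 921834*I*√139/2806938353803 ≈ 0.55022 - 3.8719e-6*I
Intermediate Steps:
y(x, u) = √(-340 + x)/4
c(I) = 478 + 2*I² (c(I) = (I² + I²) + 478 = 2*I² + 478 = 478 + 2*I²)
(427736 + (-149211 + 182392))/(c(647) + y(-216, √(-265 + 212))) = (427736 + (-149211 + 182392))/((478 + 2*647²) + √(-340 - 216)/4) = (427736 + 33181)/((478 + 2*418609) + √(-556)/4) = 460917/((478 + 837218) + (2*I*√139)/4) = 460917/(837696 + I*√139/2)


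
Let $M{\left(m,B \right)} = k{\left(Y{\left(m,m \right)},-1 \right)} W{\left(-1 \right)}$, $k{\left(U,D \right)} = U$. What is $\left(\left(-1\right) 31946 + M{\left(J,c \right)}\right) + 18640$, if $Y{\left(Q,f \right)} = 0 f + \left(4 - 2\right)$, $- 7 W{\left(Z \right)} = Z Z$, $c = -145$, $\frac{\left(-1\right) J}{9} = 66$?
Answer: $- \frac{93144}{7} \approx -13306.0$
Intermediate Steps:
$J = -594$ ($J = \left(-9\right) 66 = -594$)
$W{\left(Z \right)} = - \frac{Z^{2}}{7}$ ($W{\left(Z \right)} = - \frac{Z Z}{7} = - \frac{Z^{2}}{7}$)
$Y{\left(Q,f \right)} = 2$ ($Y{\left(Q,f \right)} = 0 + 2 = 2$)
$M{\left(m,B \right)} = - \frac{2}{7}$ ($M{\left(m,B \right)} = 2 \left(- \frac{\left(-1\right)^{2}}{7}\right) = 2 \left(\left(- \frac{1}{7}\right) 1\right) = 2 \left(- \frac{1}{7}\right) = - \frac{2}{7}$)
$\left(\left(-1\right) 31946 + M{\left(J,c \right)}\right) + 18640 = \left(\left(-1\right) 31946 - \frac{2}{7}\right) + 18640 = \left(-31946 - \frac{2}{7}\right) + 18640 = - \frac{223624}{7} + 18640 = - \frac{93144}{7}$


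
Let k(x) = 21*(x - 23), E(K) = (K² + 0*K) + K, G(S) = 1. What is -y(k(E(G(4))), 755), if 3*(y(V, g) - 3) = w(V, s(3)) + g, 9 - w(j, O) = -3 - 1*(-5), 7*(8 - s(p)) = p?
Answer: -257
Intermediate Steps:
E(K) = K + K² (E(K) = (K² + 0) + K = K² + K = K + K²)
s(p) = 8 - p/7
w(j, O) = 7 (w(j, O) = 9 - (-3 - 1*(-5)) = 9 - (-3 + 5) = 9 - 1*2 = 9 - 2 = 7)
k(x) = -483 + 21*x (k(x) = 21*(-23 + x) = -483 + 21*x)
y(V, g) = 16/3 + g/3 (y(V, g) = 3 + (7 + g)/3 = 3 + (7/3 + g/3) = 16/3 + g/3)
-y(k(E(G(4))), 755) = -(16/3 + (⅓)*755) = -(16/3 + 755/3) = -1*257 = -257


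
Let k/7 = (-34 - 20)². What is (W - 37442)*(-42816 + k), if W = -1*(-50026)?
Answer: -281931936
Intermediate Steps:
W = 50026
k = 20412 (k = 7*(-34 - 20)² = 7*(-54)² = 7*2916 = 20412)
(W - 37442)*(-42816 + k) = (50026 - 37442)*(-42816 + 20412) = 12584*(-22404) = -281931936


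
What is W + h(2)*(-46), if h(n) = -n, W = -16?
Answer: 76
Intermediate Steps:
W + h(2)*(-46) = -16 - 1*2*(-46) = -16 - 2*(-46) = -16 + 92 = 76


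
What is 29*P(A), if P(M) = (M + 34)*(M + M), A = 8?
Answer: 19488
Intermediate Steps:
P(M) = 2*M*(34 + M) (P(M) = (34 + M)*(2*M) = 2*M*(34 + M))
29*P(A) = 29*(2*8*(34 + 8)) = 29*(2*8*42) = 29*672 = 19488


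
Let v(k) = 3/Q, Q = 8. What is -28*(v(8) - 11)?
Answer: 595/2 ≈ 297.50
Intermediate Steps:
v(k) = 3/8
-28*(v(8) - 11) = -28*(3/8 - 11) = -28*(-85/8) = 595/2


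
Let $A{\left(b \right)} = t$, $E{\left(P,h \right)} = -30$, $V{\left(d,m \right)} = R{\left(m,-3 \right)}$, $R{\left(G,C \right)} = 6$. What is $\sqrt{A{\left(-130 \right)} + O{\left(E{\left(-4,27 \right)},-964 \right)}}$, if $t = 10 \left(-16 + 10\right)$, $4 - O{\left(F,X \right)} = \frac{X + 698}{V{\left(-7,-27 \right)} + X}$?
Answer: $\frac{i \sqrt{12912403}}{479} \approx 7.5018 i$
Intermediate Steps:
$V{\left(d,m \right)} = 6$
$O{\left(F,X \right)} = 4 - \frac{698 + X}{6 + X}$ ($O{\left(F,X \right)} = 4 - \frac{X + 698}{6 + X} = 4 - \frac{698 + X}{6 + X}$)
$t = -60$ ($t = 10 \left(-6\right) = -60$)
$A{\left(b \right)} = -60$
$\sqrt{A{\left(-130 \right)} + O{\left(E{\left(-4,27 \right)},-964 \right)}} = \sqrt{-60 + \frac{-674 + 3 \left(-964\right)}{6 - 964}} = \sqrt{-60 + \frac{-674 - 2892}{-958}} = \sqrt{-60 - - \frac{1783}{479}} = \sqrt{-60 + \frac{1783}{479}} = \sqrt{- \frac{26957}{479}} = \frac{i \sqrt{12912403}}{479}$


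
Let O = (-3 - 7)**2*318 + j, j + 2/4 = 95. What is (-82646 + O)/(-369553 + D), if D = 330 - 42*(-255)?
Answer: 101503/717026 ≈ 0.14156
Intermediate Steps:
j = 189/2 (j = -1/2 + 95 = 189/2 ≈ 94.500)
D = 11040 (D = 330 + 10710 = 11040)
O = 63789/2 (O = (-3 - 7)**2*318 + 189/2 = (-10)**2*318 + 189/2 = 100*318 + 189/2 = 31800 + 189/2 = 63789/2 ≈ 31895.)
(-82646 + O)/(-369553 + D) = (-82646 + 63789/2)/(-369553 + 11040) = -101503/2/(-358513) = -101503/2*(-1/358513) = 101503/717026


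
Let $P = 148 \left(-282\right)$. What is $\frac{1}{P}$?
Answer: $- \frac{1}{41736} \approx -2.396 \cdot 10^{-5}$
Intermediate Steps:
$P = -41736$
$\frac{1}{P} = \frac{1}{-41736} = - \frac{1}{41736}$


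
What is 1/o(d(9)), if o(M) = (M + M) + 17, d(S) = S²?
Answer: 1/179 ≈ 0.0055866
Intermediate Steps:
o(M) = 17 + 2*M (o(M) = 2*M + 17 = 17 + 2*M)
1/o(d(9)) = 1/(17 + 2*9²) = 1/(17 + 2*81) = 1/(17 + 162) = 1/179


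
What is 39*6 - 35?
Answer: 199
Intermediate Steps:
39*6 - 35 = 234 - 35 = 199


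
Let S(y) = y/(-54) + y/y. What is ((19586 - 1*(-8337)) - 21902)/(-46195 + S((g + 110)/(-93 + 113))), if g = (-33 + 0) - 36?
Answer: -6502680/49889561 ≈ -0.13034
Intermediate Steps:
g = -69 (g = -33 - 36 = -69)
S(y) = 1 - y/54 (S(y) = y*(-1/54) + 1 = -y/54 + 1 = 1 - y/54)
((19586 - 1*(-8337)) - 21902)/(-46195 + S((g + 110)/(-93 + 113))) = ((19586 - 1*(-8337)) - 21902)/(-46195 + (1 - (-69 + 110)/(54*(-93 + 113)))) = ((19586 + 8337) - 21902)/(-46195 + (1 - 41/(54*20))) = (27923 - 21902)/(-46195 + (1 - 41/(54*20))) = 6021/(-46195 + (1 - 1/54*41/20)) = 6021/(-46195 + (1 - 41/1080)) = 6021/(-46195 + 1039/1080) = 6021/(-49889561/1080) = 6021*(-1080/49889561) = -6502680/49889561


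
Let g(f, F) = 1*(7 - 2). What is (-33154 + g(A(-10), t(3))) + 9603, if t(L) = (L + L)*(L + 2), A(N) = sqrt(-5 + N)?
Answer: -23546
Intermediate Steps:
t(L) = 2*L*(2 + L) (t(L) = (2*L)*(2 + L) = 2*L*(2 + L))
g(f, F) = 5 (g(f, F) = 1*5 = 5)
(-33154 + g(A(-10), t(3))) + 9603 = (-33154 + 5) + 9603 = -33149 + 9603 = -23546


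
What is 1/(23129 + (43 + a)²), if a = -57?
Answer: 1/23325 ≈ 4.2872e-5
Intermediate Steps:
1/(23129 + (43 + a)²) = 1/(23129 + (43 - 57)²) = 1/(23129 + (-14)²) = 1/(23129 + 196) = 1/23325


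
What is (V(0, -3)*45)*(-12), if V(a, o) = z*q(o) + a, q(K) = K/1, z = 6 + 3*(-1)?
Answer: 4860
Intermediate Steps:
z = 3 (z = 6 - 3 = 3)
q(K) = K (q(K) = K*1 = K)
V(a, o) = a + 3*o (V(a, o) = 3*o + a = a + 3*o)
(V(0, -3)*45)*(-12) = ((0 + 3*(-3))*45)*(-12) = ((0 - 9)*45)*(-12) = -9*45*(-12) = -405*(-12) = 4860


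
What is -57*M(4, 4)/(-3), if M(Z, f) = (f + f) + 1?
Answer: 171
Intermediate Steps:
M(Z, f) = 1 + 2*f (M(Z, f) = 2*f + 1 = 1 + 2*f)
-57*M(4, 4)/(-3) = -57*(1 + 2*4)/(-3) = -(-19)*(1 + 8) = -(-19)*9 = -57*(-3) = 171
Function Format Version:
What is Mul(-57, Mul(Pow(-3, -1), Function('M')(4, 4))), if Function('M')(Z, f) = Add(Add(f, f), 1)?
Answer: 171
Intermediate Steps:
Function('M')(Z, f) = Add(1, Mul(2, f)) (Function('M')(Z, f) = Add(Mul(2, f), 1) = Add(1, Mul(2, f)))
Mul(-57, Mul(Pow(-3, -1), Function('M')(4, 4))) = Mul(-57, Mul(Pow(-3, -1), Add(1, Mul(2, 4)))) = Mul(-57, Mul(Rational(-1, 3), Add(1, 8))) = Mul(-57, Mul(Rational(-1, 3), 9)) = Mul(-57, -3) = 171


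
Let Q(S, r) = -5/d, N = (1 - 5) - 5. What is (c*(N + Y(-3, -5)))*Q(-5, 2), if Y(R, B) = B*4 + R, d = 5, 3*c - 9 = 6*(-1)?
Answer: 32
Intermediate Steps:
N = -9 (N = -4 - 5 = -9)
c = 1 (c = 3 + (6*(-1))/3 = 3 + (⅓)*(-6) = 3 - 2 = 1)
Y(R, B) = R + 4*B (Y(R, B) = 4*B + R = R + 4*B)
Q(S, r) = -1 (Q(S, r) = -5/5 = -5*⅕ = -1)
(c*(N + Y(-3, -5)))*Q(-5, 2) = (1*(-9 + (-3 + 4*(-5))))*(-1) = (1*(-9 + (-3 - 20)))*(-1) = (1*(-9 - 23))*(-1) = (1*(-32))*(-1) = -32*(-1) = 32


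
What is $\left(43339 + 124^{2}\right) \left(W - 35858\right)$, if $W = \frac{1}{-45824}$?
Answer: $- \frac{96477962843995}{45824} \approx -2.1054 \cdot 10^{9}$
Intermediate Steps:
$W = - \frac{1}{45824} \approx -2.1823 \cdot 10^{-5}$
$\left(43339 + 124^{2}\right) \left(W - 35858\right) = \left(43339 + 124^{2}\right) \left(- \frac{1}{45824} - 35858\right) = \left(43339 + 15376\right) \left(- \frac{1643156993}{45824}\right) = 58715 \left(- \frac{1643156993}{45824}\right) = - \frac{96477962843995}{45824}$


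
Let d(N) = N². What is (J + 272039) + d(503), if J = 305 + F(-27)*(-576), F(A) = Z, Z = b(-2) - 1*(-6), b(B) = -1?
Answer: 522473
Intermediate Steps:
Z = 5 (Z = -1 - 1*(-6) = -1 + 6 = 5)
F(A) = 5
J = -2575 (J = 305 + 5*(-576) = 305 - 2880 = -2575)
(J + 272039) + d(503) = (-2575 + 272039) + 503² = 269464 + 253009 = 522473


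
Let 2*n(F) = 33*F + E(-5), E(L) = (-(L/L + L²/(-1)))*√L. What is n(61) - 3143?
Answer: -4273/2 + 12*I*√5 ≈ -2136.5 + 26.833*I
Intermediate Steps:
E(L) = √L*(-1 + L²) (E(L) = (-(1 + L²*(-1)))*√L = (-(1 - L²))*√L = (-1 + L²)*√L = √L*(-1 + L²))
n(F) = 33*F/2 + 12*I*√5 (n(F) = (33*F + √(-5)*(-1 + (-5)²))/2 = (33*F + (I*√5)*(-1 + 25))/2 = (33*F + (I*√5)*24)/2 = (33*F + 24*I*√5)/2 = 33*F/2 + 12*I*√5)
n(61) - 3143 = ((33/2)*61 + 12*I*√5) - 3143 = (2013/2 + 12*I*√5) - 3143 = -4273/2 + 12*I*√5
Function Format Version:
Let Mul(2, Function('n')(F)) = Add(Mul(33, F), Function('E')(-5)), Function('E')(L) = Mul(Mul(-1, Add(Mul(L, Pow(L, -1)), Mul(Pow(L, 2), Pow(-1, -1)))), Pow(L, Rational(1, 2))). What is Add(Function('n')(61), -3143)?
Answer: Add(Rational(-4273, 2), Mul(12, I, Pow(5, Rational(1, 2)))) ≈ Add(-2136.5, Mul(26.833, I))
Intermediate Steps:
Function('E')(L) = Mul(Pow(L, Rational(1, 2)), Add(-1, Pow(L, 2))) (Function('E')(L) = Mul(Mul(-1, Add(1, Mul(Pow(L, 2), -1))), Pow(L, Rational(1, 2))) = Mul(Mul(-1, Add(1, Mul(-1, Pow(L, 2)))), Pow(L, Rational(1, 2))) = Mul(Add(-1, Pow(L, 2)), Pow(L, Rational(1, 2))) = Mul(Pow(L, Rational(1, 2)), Add(-1, Pow(L, 2))))
Function('n')(F) = Add(Mul(Rational(33, 2), F), Mul(12, I, Pow(5, Rational(1, 2)))) (Function('n')(F) = Mul(Rational(1, 2), Add(Mul(33, F), Mul(Pow(-5, Rational(1, 2)), Add(-1, Pow(-5, 2))))) = Mul(Rational(1, 2), Add(Mul(33, F), Mul(Mul(I, Pow(5, Rational(1, 2))), Add(-1, 25)))) = Mul(Rational(1, 2), Add(Mul(33, F), Mul(Mul(I, Pow(5, Rational(1, 2))), 24))) = Mul(Rational(1, 2), Add(Mul(33, F), Mul(24, I, Pow(5, Rational(1, 2))))) = Add(Mul(Rational(33, 2), F), Mul(12, I, Pow(5, Rational(1, 2)))))
Add(Function('n')(61), -3143) = Add(Add(Mul(Rational(33, 2), 61), Mul(12, I, Pow(5, Rational(1, 2)))), -3143) = Add(Add(Rational(2013, 2), Mul(12, I, Pow(5, Rational(1, 2)))), -3143) = Add(Rational(-4273, 2), Mul(12, I, Pow(5, Rational(1, 2))))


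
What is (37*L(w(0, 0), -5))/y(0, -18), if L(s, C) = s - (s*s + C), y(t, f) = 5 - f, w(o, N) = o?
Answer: 185/23 ≈ 8.0435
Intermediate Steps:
L(s, C) = s - C - s² (L(s, C) = s - (s² + C) = s - (C + s²) = s + (-C - s²) = s - C - s²)
(37*L(w(0, 0), -5))/y(0, -18) = (37*(0 - 1*(-5) - 1*0²))/(5 - 1*(-18)) = (37*(0 + 5 - 1*0))/(5 + 18) = (37*(0 + 5 + 0))/23 = (37*5)*(1/23) = 185*(1/23) = 185/23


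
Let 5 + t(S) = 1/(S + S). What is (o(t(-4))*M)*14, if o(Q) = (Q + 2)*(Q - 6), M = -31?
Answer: -482825/32 ≈ -15088.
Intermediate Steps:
t(S) = -5 + 1/(2*S) (t(S) = -5 + 1/(S + S) = -5 + 1/(2*S))
o(Q) = (-6 + Q)*(2 + Q) (o(Q) = (2 + Q)*(-6 + Q) = (-6 + Q)*(2 + Q))
(o(t(-4))*M)*14 = ((-12 + (-5 + (½)/(-4))² - 4*(-5 + (½)/(-4)))*(-31))*14 = ((-12 + (-5 + (½)*(-¼))² - 4*(-5 + (½)*(-¼)))*(-31))*14 = ((-12 + (-5 - ⅛)² - 4*(-5 - ⅛))*(-31))*14 = ((-12 + (-41/8)² - 4*(-41/8))*(-31))*14 = ((-12 + 1681/64 + 41/2)*(-31))*14 = ((2225/64)*(-31))*14 = -68975/64*14 = -482825/32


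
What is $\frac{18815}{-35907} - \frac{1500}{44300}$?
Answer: $- \frac{8873650}{15906801} \approx -0.55785$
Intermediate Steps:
$\frac{18815}{-35907} - \frac{1500}{44300} = 18815 \left(- \frac{1}{35907}\right) - \frac{15}{443} = - \frac{18815}{35907} - \frac{15}{443} = - \frac{8873650}{15906801}$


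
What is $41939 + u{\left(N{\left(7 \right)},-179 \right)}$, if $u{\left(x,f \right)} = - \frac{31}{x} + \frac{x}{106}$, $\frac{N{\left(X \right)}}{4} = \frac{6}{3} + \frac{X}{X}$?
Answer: $\frac{26671633}{636} \approx 41937.0$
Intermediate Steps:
$N{\left(X \right)} = 12$ ($N{\left(X \right)} = 4 \left(\frac{6}{3} + \frac{X}{X}\right) = 4 \left(6 \cdot \frac{1}{3} + 1\right) = 4 \left(2 + 1\right) = 4 \cdot 3 = 12$)
$u{\left(x,f \right)} = - \frac{31}{x} + \frac{x}{106}$ ($u{\left(x,f \right)} = - \frac{31}{x} + x \frac{1}{106} = - \frac{31}{x} + \frac{x}{106}$)
$41939 + u{\left(N{\left(7 \right)},-179 \right)} = 41939 + \left(- \frac{31}{12} + \frac{1}{106} \cdot 12\right) = 41939 + \left(\left(-31\right) \frac{1}{12} + \frac{6}{53}\right) = 41939 + \left(- \frac{31}{12} + \frac{6}{53}\right) = 41939 - \frac{1571}{636} = \frac{26671633}{636}$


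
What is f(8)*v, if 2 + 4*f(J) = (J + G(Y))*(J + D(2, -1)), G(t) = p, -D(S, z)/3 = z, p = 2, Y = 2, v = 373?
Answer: 10071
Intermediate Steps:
D(S, z) = -3*z
G(t) = 2
f(J) = -½ + (2 + J)*(3 + J)/4 (f(J) = -½ + ((J + 2)*(J - 3*(-1)))/4 = -½ + ((2 + J)*(J + 3))/4 = -½ + ((2 + J)*(3 + J))/4 = -½ + (2 + J)*(3 + J)/4)
f(8)*v = (1 + (¼)*8² + (5/4)*8)*373 = (1 + (¼)*64 + 10)*373 = (1 + 16 + 10)*373 = 27*373 = 10071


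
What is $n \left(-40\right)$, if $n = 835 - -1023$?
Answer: $-74320$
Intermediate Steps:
$n = 1858$ ($n = 835 + 1023 = 1858$)
$n \left(-40\right) = 1858 \left(-40\right) = -74320$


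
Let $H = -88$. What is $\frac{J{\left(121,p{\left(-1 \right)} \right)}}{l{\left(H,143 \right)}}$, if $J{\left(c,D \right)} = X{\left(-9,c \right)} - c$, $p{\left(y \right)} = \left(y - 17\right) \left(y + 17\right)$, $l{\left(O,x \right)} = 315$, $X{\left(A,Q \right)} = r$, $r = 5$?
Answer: $- \frac{116}{315} \approx -0.36825$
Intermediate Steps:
$X{\left(A,Q \right)} = 5$
$p{\left(y \right)} = \left(-17 + y\right) \left(17 + y\right)$
$J{\left(c,D \right)} = 5 - c$
$\frac{J{\left(121,p{\left(-1 \right)} \right)}}{l{\left(H,143 \right)}} = \frac{5 - 121}{315} = \left(5 - 121\right) \frac{1}{315} = \left(-116\right) \frac{1}{315} = - \frac{116}{315}$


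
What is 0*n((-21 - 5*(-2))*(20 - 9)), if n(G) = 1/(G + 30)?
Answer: 0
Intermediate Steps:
n(G) = 1/(30 + G)
0*n((-21 - 5*(-2))*(20 - 9)) = 0/(30 + (-21 - 5*(-2))*(20 - 9)) = 0/(30 + (-21 + 10)*11) = 0/(30 - 11*11) = 0/(30 - 121) = 0/(-91) = 0*(-1/91) = 0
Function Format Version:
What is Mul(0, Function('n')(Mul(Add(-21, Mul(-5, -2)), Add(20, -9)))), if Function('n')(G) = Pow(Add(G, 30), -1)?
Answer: 0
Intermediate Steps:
Function('n')(G) = Pow(Add(30, G), -1)
Mul(0, Function('n')(Mul(Add(-21, Mul(-5, -2)), Add(20, -9)))) = Mul(0, Pow(Add(30, Mul(Add(-21, Mul(-5, -2)), Add(20, -9))), -1)) = Mul(0, Pow(Add(30, Mul(Add(-21, 10), 11)), -1)) = Mul(0, Pow(Add(30, Mul(-11, 11)), -1)) = Mul(0, Pow(Add(30, -121), -1)) = Mul(0, Pow(-91, -1)) = Mul(0, Rational(-1, 91)) = 0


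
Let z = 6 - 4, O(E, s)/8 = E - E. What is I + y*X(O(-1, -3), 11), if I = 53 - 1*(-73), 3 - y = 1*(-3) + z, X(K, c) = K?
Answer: 126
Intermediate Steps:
O(E, s) = 0 (O(E, s) = 8*(E - E) = 8*0 = 0)
z = 2
y = 4 (y = 3 - (1*(-3) + 2) = 3 - (-3 + 2) = 3 - 1*(-1) = 3 + 1 = 4)
I = 126 (I = 53 + 73 = 126)
I + y*X(O(-1, -3), 11) = 126 + 4*0 = 126 + 0 = 126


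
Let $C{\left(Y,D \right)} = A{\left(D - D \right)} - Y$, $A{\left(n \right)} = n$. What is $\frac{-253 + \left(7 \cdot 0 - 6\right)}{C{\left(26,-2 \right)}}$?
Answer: $\frac{259}{26} \approx 9.9615$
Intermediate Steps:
$C{\left(Y,D \right)} = - Y$ ($C{\left(Y,D \right)} = \left(D - D\right) - Y = 0 - Y = - Y$)
$\frac{-253 + \left(7 \cdot 0 - 6\right)}{C{\left(26,-2 \right)}} = \frac{-253 + \left(7 \cdot 0 - 6\right)}{\left(-1\right) 26} = \frac{-253 + \left(0 - 6\right)}{-26} = \left(-253 - 6\right) \left(- \frac{1}{26}\right) = \left(-259\right) \left(- \frac{1}{26}\right) = \frac{259}{26}$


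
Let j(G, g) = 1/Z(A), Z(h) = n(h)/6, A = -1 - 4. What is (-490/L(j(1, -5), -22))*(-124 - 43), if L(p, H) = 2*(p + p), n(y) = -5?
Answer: -204575/12 ≈ -17048.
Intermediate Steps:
A = -5
Z(h) = -⅚ (Z(h) = -5/6 = -5*⅙ = -⅚)
j(G, g) = -6/5 (j(G, g) = 1/(-⅚) = -6/5)
L(p, H) = 4*p (L(p, H) = 2*(2*p) = 4*p)
(-490/L(j(1, -5), -22))*(-124 - 43) = (-490/(4*(-6/5)))*(-124 - 43) = -490/(-24/5)*(-167) = -490*(-5/24)*(-167) = (1225/12)*(-167) = -204575/12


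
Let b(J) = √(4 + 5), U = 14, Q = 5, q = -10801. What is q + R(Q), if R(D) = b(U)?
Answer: -10798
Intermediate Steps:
b(J) = 3 (b(J) = √9 = 3)
R(D) = 3
q + R(Q) = -10801 + 3 = -10798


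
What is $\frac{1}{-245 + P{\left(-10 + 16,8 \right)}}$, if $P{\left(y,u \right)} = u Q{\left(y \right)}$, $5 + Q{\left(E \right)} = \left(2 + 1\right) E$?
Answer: $- \frac{1}{141} \approx -0.0070922$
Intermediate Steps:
$Q{\left(E \right)} = -5 + 3 E$ ($Q{\left(E \right)} = -5 + \left(2 + 1\right) E = -5 + 3 E$)
$P{\left(y,u \right)} = u \left(-5 + 3 y\right)$
$\frac{1}{-245 + P{\left(-10 + 16,8 \right)}} = \frac{1}{-245 + 8 \left(-5 + 3 \left(-10 + 16\right)\right)} = \frac{1}{-245 + 8 \left(-5 + 3 \cdot 6\right)} = \frac{1}{-245 + 8 \left(-5 + 18\right)} = \frac{1}{-245 + 8 \cdot 13} = \frac{1}{-245 + 104} = \frac{1}{-141} = - \frac{1}{141}$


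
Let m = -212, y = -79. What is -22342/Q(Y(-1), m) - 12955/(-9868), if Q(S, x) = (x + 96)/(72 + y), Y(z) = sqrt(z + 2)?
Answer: -385448303/286172 ≈ -1346.9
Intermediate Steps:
Y(z) = sqrt(2 + z)
Q(S, x) = -96/7 - x/7 (Q(S, x) = (x + 96)/(72 - 79) = (96 + x)/(-7) = (96 + x)*(-1/7) = -96/7 - x/7)
-22342/Q(Y(-1), m) - 12955/(-9868) = -22342/(-96/7 - 1/7*(-212)) - 12955/(-9868) = -22342/(-96/7 + 212/7) - 12955*(-1/9868) = -22342/116/7 + 12955/9868 = -22342*7/116 + 12955/9868 = -78197/58 + 12955/9868 = -385448303/286172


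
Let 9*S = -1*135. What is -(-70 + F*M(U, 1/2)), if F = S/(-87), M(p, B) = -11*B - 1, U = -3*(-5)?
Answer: 4125/58 ≈ 71.121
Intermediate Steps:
S = -15 (S = (-1*135)/9 = (1/9)*(-135) = -15)
U = 15
M(p, B) = -1 - 11*B
F = 5/29 (F = -15/(-87) = -15*(-1/87) = 5/29 ≈ 0.17241)
-(-70 + F*M(U, 1/2)) = -(-70 + 5*(-1 - 11/2)/29) = -(-70 + (5/29)*(-13/2)) = -(-70 - 65/58) = -1*(-4125/58) = 4125/58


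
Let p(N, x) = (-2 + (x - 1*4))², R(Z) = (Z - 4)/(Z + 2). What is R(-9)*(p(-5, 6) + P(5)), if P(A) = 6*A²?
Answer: 1950/7 ≈ 278.57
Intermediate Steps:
R(Z) = (-4 + Z)/(2 + Z)
p(N, x) = (-6 + x)² (p(N, x) = (-2 + (x - 4))² = (-2 + (-4 + x))² = (-6 + x)²)
R(-9)*(p(-5, 6) + P(5)) = ((-4 - 9)/(2 - 9))*((-6 + 6)² + 6*5²) = (-13/(-7))*(0² + 6*25) = (-⅐*(-13))*(0 + 150) = (13/7)*150 = 1950/7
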